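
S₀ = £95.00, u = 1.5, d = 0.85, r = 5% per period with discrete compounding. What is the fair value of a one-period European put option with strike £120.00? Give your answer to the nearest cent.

Risk-neutral probability p = (1 + 0.05 − 0.85)/(1.5 − 0.85) = 0.2000/0.6500 = 0.3077
Terminal stock prices: S_u = 142.5, S_d = 80.75
Terminal payoffs (K − S): max(-22.5, 0) = 0, max(39.25, 0) = 39.25
Node 0 (S = 95): V_0 = 1/1.05·[0.3077·0.0000 + 0.6923·39.2500] = 25.8791

£25.88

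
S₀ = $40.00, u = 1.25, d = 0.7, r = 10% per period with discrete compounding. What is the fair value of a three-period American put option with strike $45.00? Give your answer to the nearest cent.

$5.99

Risk-neutral probability p = (1 + 0.1 − 0.7)/(1.25 − 0.7) = 0.4000/0.5500 = 0.7273
Terminal stock prices: S_uuu = 78.12, S_uud = 43.75, S_udd = 24.5, S_ddd = 13.72
Terminal payoffs (K − S): max(-33.12, 0) = 0, max(1.25, 0) = 1.25, max(20.5, 0) = 20.5, max(31.28, 0) = 31.28
Node uu (S = 62.5): continuation = 1/1.1·[0.7273·0.0000 + 0.2727·1.2500] = 0.3099; exercise value = 0.0000 ≤ continuation, so V_uu = 0.3099
Node ud (S = 35): continuation = 1/1.1·[0.7273·1.2500 + 0.2727·20.5000] = 5.9091; exercise value = 10.0000 > continuation, so V_ud = 10.0000 (exercise)
Node dd (S = 19.6): continuation = 1/1.1·[0.7273·20.5000 + 0.2727·31.2800] = 21.3091; exercise value = 25.4000 > continuation, so V_dd = 25.4000 (exercise)
Node u (S = 50): continuation = 1/1.1·[0.7273·0.3099 + 0.2727·10.0000] = 2.6842; exercise value = 0.0000 ≤ continuation, so V_u = 2.6842
Node d (S = 28): continuation = 1/1.1·[0.7273·10.0000 + 0.2727·25.4000] = 12.9091; exercise value = 17.0000 > continuation, so V_d = 17.0000 (exercise)
Node 0 (S = 40): continuation = 1/1.1·[0.7273·2.6842 + 0.2727·17.0000] = 5.9896; exercise value = 5.0000 ≤ continuation, so V_0 = 5.9896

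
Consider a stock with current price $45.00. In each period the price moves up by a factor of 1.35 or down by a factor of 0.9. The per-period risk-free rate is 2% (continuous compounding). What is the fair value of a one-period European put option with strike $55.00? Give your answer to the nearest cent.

Risk-neutral probability p = (e^0.02 − 0.9)/(1.35 − 0.9) = 0.1202/0.4500 = 0.2671
Terminal stock prices: S_u = 60.75, S_d = 40.5
Terminal payoffs (K − S): max(-5.75, 0) = 0, max(14.5, 0) = 14.5
Node 0 (S = 45): V_0 = e^(−0.02)·[0.2671·0.0000 + 0.7329·14.5000] = 10.4164

$10.42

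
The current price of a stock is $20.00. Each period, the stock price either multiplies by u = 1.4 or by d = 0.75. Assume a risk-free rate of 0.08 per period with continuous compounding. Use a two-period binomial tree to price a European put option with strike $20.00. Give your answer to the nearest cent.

$1.77

Risk-neutral probability p = (e^0.08 − 0.75)/(1.4 − 0.75) = 0.3333/0.6500 = 0.5127
Terminal stock prices: S_uu = 39.2, S_ud = 21, S_dd = 11.25
Terminal payoffs (K − S): max(-19.2, 0) = 0, max(-1, 0) = 0, max(8.75, 0) = 8.75
Node u (S = 28): V_u = e^(−0.08)·[0.5127·0.0000 + 0.4873·0.0000] = 0.0000
Node d (S = 15): V_d = e^(−0.08)·[0.5127·0.0000 + 0.4873·8.7500] = 3.9357
Node 0 (S = 20): V_0 = e^(−0.08)·[0.5127·0.0000 + 0.4873·3.9357] = 1.7702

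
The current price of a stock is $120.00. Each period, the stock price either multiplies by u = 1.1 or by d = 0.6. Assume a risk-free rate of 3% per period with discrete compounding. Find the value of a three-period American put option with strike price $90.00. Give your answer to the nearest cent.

$3.95

Risk-neutral probability p = (1 + 0.03 − 0.6)/(1.1 − 0.6) = 0.4300/0.5000 = 0.8600
Terminal stock prices: S_uuu = 159.7, S_uud = 87.12, S_udd = 47.52, S_ddd = 25.92
Terminal payoffs (K − S): max(-69.72, 0) = 0, max(2.88, 0) = 2.88, max(42.48, 0) = 42.48, max(64.08, 0) = 64.08
Node uu (S = 145.2): continuation = 1/1.03·[0.8600·0.0000 + 0.1400·2.8800] = 0.3915; exercise value = 0.0000 ≤ continuation, so V_uu = 0.3915
Node ud (S = 79.2): continuation = 1/1.03·[0.8600·2.8800 + 0.1400·42.4800] = 8.1786; exercise value = 10.8000 > continuation, so V_ud = 10.8000 (exercise)
Node dd (S = 43.2): continuation = 1/1.03·[0.8600·42.4800 + 0.1400·64.0800] = 44.1786; exercise value = 46.8000 > continuation, so V_dd = 46.8000 (exercise)
Node u (S = 132): continuation = 1/1.03·[0.8600·0.3915 + 0.1400·10.8000] = 1.7948; exercise value = 0.0000 ≤ continuation, so V_u = 1.7948
Node d (S = 72): continuation = 1/1.03·[0.8600·10.8000 + 0.1400·46.8000] = 15.3786; exercise value = 18.0000 > continuation, so V_d = 18.0000 (exercise)
Node 0 (S = 120): continuation = 1/1.03·[0.8600·1.7948 + 0.1400·18.0000] = 3.9452; exercise value = 0.0000 ≤ continuation, so V_0 = 3.9452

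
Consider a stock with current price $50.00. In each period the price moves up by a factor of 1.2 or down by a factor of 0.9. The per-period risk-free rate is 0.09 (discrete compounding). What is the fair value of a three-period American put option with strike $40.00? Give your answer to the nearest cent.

$0.14

Risk-neutral probability p = (1 + 0.09 − 0.9)/(1.2 − 0.9) = 0.1900/0.3000 = 0.6333
Terminal stock prices: S_uuu = 86.4, S_uud = 64.8, S_udd = 48.6, S_ddd = 36.45
Terminal payoffs (K − S): max(-46.4, 0) = 0, max(-24.8, 0) = 0, max(-8.6, 0) = 0, max(3.55, 0) = 3.55
Node uu (S = 72): continuation = 1/1.09·[0.6333·0.0000 + 0.3667·0.0000] = 0.0000; exercise value = 0.0000 ≤ continuation, so V_uu = 0.0000
Node ud (S = 54): continuation = 1/1.09·[0.6333·0.0000 + 0.3667·0.0000] = 0.0000; exercise value = 0.0000 ≤ continuation, so V_ud = 0.0000
Node dd (S = 40.5): continuation = 1/1.09·[0.6333·0.0000 + 0.3667·3.5500] = 1.1942; exercise value = 0.0000 ≤ continuation, so V_dd = 1.1942
Node u (S = 60): continuation = 1/1.09·[0.6333·0.0000 + 0.3667·0.0000] = 0.0000; exercise value = 0.0000 ≤ continuation, so V_u = 0.0000
Node d (S = 45): continuation = 1/1.09·[0.6333·0.0000 + 0.3667·1.1942] = 0.4017; exercise value = 0.0000 ≤ continuation, so V_d = 0.4017
Node 0 (S = 50): continuation = 1/1.09·[0.6333·0.0000 + 0.3667·0.4017] = 0.1351; exercise value = 0.0000 ≤ continuation, so V_0 = 0.1351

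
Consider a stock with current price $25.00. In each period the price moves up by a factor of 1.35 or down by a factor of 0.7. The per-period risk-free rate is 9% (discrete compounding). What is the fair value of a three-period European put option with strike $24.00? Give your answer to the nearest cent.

$2.42

Risk-neutral probability p = (1 + 0.09 − 0.7)/(1.35 − 0.7) = 0.3900/0.6500 = 0.6000
Terminal stock prices: S_uuu = 61.51, S_uud = 31.89, S_udd = 16.54, S_ddd = 8.575
Terminal payoffs (K − S): max(-37.51, 0) = 0, max(-7.894, 0) = 0, max(7.463, 0) = 7.463, max(15.43, 0) = 15.43
Node uu (S = 45.56): V_uu = 1/1.09·[0.6000·0.0000 + 0.4000·0.0000] = 0.0000
Node ud (S = 23.62): V_ud = 1/1.09·[0.6000·0.0000 + 0.4000·7.4625] = 2.7385
Node dd (S = 12.25): V_dd = 1/1.09·[0.6000·7.4625 + 0.4000·15.4250] = 9.7683
Node u (S = 33.75): V_u = 1/1.09·[0.6000·0.0000 + 0.4000·2.7385] = 1.0050
Node d (S = 17.5): V_d = 1/1.09·[0.6000·2.7385 + 0.4000·9.7683] = 5.0922
Node 0 (S = 25): V_0 = 1/1.09·[0.6000·1.0050 + 0.4000·5.0922] = 2.4219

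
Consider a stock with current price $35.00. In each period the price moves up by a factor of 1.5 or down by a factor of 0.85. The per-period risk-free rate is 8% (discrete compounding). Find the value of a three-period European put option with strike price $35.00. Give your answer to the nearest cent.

$2.89

Risk-neutral probability p = (1 + 0.08 − 0.85)/(1.5 − 0.85) = 0.2300/0.6500 = 0.3538
Terminal stock prices: S_uuu = 118.1, S_uud = 66.94, S_udd = 37.93, S_ddd = 21.49
Terminal payoffs (K − S): max(-83.12, 0) = 0, max(-31.94, 0) = 0, max(-2.931, 0) = 0, max(13.51, 0) = 13.51
Node uu (S = 78.75): V_uu = 1/1.08·[0.3538·0.0000 + 0.6462·0.0000] = 0.0000
Node ud (S = 44.62): V_ud = 1/1.08·[0.3538·0.0000 + 0.6462·0.0000] = 0.0000
Node dd (S = 25.29): V_dd = 1/1.08·[0.3538·0.0000 + 0.6462·13.5056] = 8.0803
Node u (S = 52.5): V_u = 1/1.08·[0.3538·0.0000 + 0.6462·0.0000] = 0.0000
Node d (S = 29.75): V_d = 1/1.08·[0.3538·0.0000 + 0.6462·8.0803] = 4.8344
Node 0 (S = 35): V_0 = 1/1.08·[0.3538·0.0000 + 0.6462·4.8344] = 2.8924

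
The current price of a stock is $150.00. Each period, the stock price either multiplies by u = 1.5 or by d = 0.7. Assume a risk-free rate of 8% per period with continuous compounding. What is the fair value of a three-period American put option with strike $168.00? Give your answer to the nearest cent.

Risk-neutral probability p = (e^0.08 − 0.7)/(1.5 − 0.7) = 0.3833/0.8000 = 0.4791
Terminal stock prices: S_uuu = 506.2, S_uud = 236.2, S_udd = 110.2, S_ddd = 51.45
Terminal payoffs (K − S): max(-338.2, 0) = 0, max(-68.25, 0) = 0, max(57.75, 0) = 57.75, max(116.6, 0) = 116.6
Node uu (S = 337.5): continuation = e^(−0.08)·[0.4791·0.0000 + 0.5209·0.0000] = 0.0000; exercise value = 0.0000 ≤ continuation, so V_uu = 0.0000
Node ud (S = 157.5): continuation = e^(−0.08)·[0.4791·0.0000 + 0.5209·57.7500] = 27.7687; exercise value = 10.5000 ≤ continuation, so V_ud = 27.7687
Node dd (S = 73.5): continuation = e^(−0.08)·[0.4791·57.7500 + 0.5209·116.5500] = 81.5835; exercise value = 94.5000 > continuation, so V_dd = 94.5000 (exercise)
Node u (S = 225): continuation = e^(−0.08)·[0.4791·0.0000 + 0.5209·27.7687] = 13.3524; exercise value = 0.0000 ≤ continuation, so V_u = 13.3524
Node d (S = 105): continuation = e^(−0.08)·[0.4791·27.7687 + 0.5209·94.5000] = 57.7210; exercise value = 63.0000 > continuation, so V_d = 63.0000 (exercise)
Node 0 (S = 150): continuation = e^(−0.08)·[0.4791·13.3524 + 0.5209·63.0000] = 36.1985; exercise value = 18.0000 ≤ continuation, so V_0 = 36.1985

$36.20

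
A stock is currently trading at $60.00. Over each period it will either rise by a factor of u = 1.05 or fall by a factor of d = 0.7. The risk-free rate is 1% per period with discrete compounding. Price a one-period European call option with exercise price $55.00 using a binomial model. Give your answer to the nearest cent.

$7.02

Risk-neutral probability p = (1 + 0.01 − 0.7)/(1.05 − 0.7) = 0.3100/0.3500 = 0.8857
Terminal stock prices: S_u = 63, S_d = 42
Terminal payoffs (S − K): max(8, 0) = 8, max(-13, 0) = 0
Node 0 (S = 60): V_0 = 1/1.01·[0.8857·8.0000 + 0.1143·0.0000] = 7.0156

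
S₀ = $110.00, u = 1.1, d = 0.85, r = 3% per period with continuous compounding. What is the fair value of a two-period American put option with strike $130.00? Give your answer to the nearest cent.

$20.00

Risk-neutral probability p = (e^0.03 − 0.85)/(1.1 − 0.85) = 0.1805/0.2500 = 0.7218
Terminal stock prices: S_uu = 133.1, S_ud = 102.9, S_dd = 79.47
Terminal payoffs (K − S): max(-3.1, 0) = 0, max(27.15, 0) = 27.15, max(50.53, 0) = 50.53
Node u (S = 121): continuation = e^(−0.03)·[0.7218·0.0000 + 0.2782·27.1500] = 7.3294; exercise value = 9.0000 > continuation, so V_u = 9.0000 (exercise)
Node d (S = 93.5): continuation = e^(−0.03)·[0.7218·27.1500 + 0.2782·50.5250] = 32.6579; exercise value = 36.5000 > continuation, so V_d = 36.5000 (exercise)
Node 0 (S = 110): continuation = e^(−0.03)·[0.7218·9.0000 + 0.2782·36.5000] = 16.1579; exercise value = 20.0000 > continuation, so V_0 = 20.0000 (exercise)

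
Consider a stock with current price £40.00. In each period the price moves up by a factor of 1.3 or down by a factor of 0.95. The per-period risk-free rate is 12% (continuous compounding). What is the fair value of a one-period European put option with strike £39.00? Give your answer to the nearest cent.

£0.44

Risk-neutral probability p = (e^0.12 − 0.95)/(1.3 − 0.95) = 0.1775/0.3500 = 0.5071
Terminal stock prices: S_u = 52, S_d = 38
Terminal payoffs (K − S): max(-13, 0) = 0, max(1, 0) = 1
Node 0 (S = 40): V_0 = e^(−0.12)·[0.5071·0.0000 + 0.4929·1.0000] = 0.4371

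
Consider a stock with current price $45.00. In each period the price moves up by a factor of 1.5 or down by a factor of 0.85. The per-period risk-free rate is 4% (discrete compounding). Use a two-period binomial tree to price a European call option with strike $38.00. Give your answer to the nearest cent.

Risk-neutral probability p = (1 + 0.04 − 0.85)/(1.5 − 0.85) = 0.1900/0.6500 = 0.2923
Terminal stock prices: S_uu = 101.2, S_ud = 57.38, S_dd = 32.51
Terminal payoffs (S − K): max(63.25, 0) = 63.25, max(19.38, 0) = 19.38, max(-5.488, 0) = 0
Node u (S = 67.5): V_u = 1/1.04·[0.2923·63.2500 + 0.7077·19.3750] = 30.9615
Node d (S = 38.25): V_d = 1/1.04·[0.2923·19.3750 + 0.7077·0.0000] = 5.4456
Node 0 (S = 45): V_0 = 1/1.04·[0.2923·30.9615 + 0.7077·5.4456] = 12.4078

$12.41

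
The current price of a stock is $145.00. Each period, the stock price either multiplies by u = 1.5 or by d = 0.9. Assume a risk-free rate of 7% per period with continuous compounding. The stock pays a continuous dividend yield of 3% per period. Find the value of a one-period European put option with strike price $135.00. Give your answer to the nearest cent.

$3.21

Per-period risk-free factor R = e^0.07 = 1.0725; dividend-adjusted growth = e^(0.07−0.03) = 1.0408.
Risk-neutral probability p = (1.0408 − 0.9)/(1.5 − 0.9) = 0.1408/0.6000 = 0.2347
Terminal stock prices: S_u = 217.5, S_d = 130.5
Terminal payoffs (K − S): max(-82.5, 0) = 0, max(4.5, 0) = 4.5
Node 0 (S = 145): V_0 = e^(−0.07)·[0.2347·0.0000 + 0.7653·4.5000] = 3.2111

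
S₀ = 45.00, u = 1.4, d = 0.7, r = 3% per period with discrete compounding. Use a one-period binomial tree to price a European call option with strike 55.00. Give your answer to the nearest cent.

3.66

Risk-neutral probability p = (1 + 0.03 − 0.7)/(1.4 − 0.7) = 0.3300/0.7000 = 0.4714
Terminal stock prices: S_u = 63, S_d = 31.5
Terminal payoffs (S − K): max(8, 0) = 8, max(-23.5, 0) = 0
Node 0 (S = 45): V_0 = 1/1.03·[0.4714·8.0000 + 0.5286·0.0000] = 3.6616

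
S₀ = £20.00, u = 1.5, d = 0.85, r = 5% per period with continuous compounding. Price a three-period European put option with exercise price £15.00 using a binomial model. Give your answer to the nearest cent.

£0.77

Risk-neutral probability p = (e^0.05 − 0.85)/(1.5 − 0.85) = 0.2013/0.6500 = 0.3096
Terminal stock prices: S_uuu = 67.5, S_uud = 38.25, S_udd = 21.67, S_ddd = 12.28
Terminal payoffs (K − S): max(-52.5, 0) = 0, max(-23.25, 0) = 0, max(-6.675, 0) = 0, max(2.718, 0) = 2.718
Node uu (S = 45): V_uu = e^(−0.05)·[0.3096·0.0000 + 0.6904·0.0000] = 0.0000
Node ud (S = 25.5): V_ud = e^(−0.05)·[0.3096·0.0000 + 0.6904·0.0000] = 0.0000
Node dd (S = 14.45): V_dd = e^(−0.05)·[0.3096·0.0000 + 0.6904·2.7175] = 1.7845
Node u (S = 30): V_u = e^(−0.05)·[0.3096·0.0000 + 0.6904·0.0000] = 0.0000
Node d (S = 17): V_d = e^(−0.05)·[0.3096·0.0000 + 0.6904·1.7845] = 1.1719
Node 0 (S = 20): V_0 = e^(−0.05)·[0.3096·0.0000 + 0.6904·1.1719] = 0.7696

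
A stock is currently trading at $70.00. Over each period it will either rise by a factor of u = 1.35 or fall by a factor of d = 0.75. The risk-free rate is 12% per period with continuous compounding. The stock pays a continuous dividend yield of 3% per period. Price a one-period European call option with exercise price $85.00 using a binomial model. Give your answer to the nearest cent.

Per-period risk-free factor R = e^0.12 = 1.1275; dividend-adjusted growth = e^(0.12−0.03) = 1.0942.
Risk-neutral probability p = (1.0942 − 0.75)/(1.35 − 0.75) = 0.3442/0.6000 = 0.5736
Terminal stock prices: S_u = 94.5, S_d = 52.5
Terminal payoffs (S − K): max(9.5, 0) = 9.5, max(-32.5, 0) = 0
Node 0 (S = 70): V_0 = e^(−0.12)·[0.5736·9.5000 + 0.4264·0.0000] = 4.8332

$4.83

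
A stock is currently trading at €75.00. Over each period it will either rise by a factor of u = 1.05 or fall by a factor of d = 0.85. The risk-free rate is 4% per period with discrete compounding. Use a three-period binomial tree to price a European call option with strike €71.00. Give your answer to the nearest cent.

Risk-neutral probability p = (1 + 0.04 − 0.85)/(1.05 − 0.85) = 0.1900/0.2000 = 0.9500
Terminal stock prices: S_uuu = 86.82, S_uud = 70.28, S_udd = 56.9, S_ddd = 46.06
Terminal payoffs (S − K): max(15.82, 0) = 15.82, max(-0.7156, 0) = 0, max(-14.1, 0) = 0, max(-24.94, 0) = 0
Node uu (S = 82.69): V_uu = 1/1.04·[0.9500·15.8219 + 0.0500·0.0000] = 14.4527
Node ud (S = 66.94): V_ud = 1/1.04·[0.9500·0.0000 + 0.0500·0.0000] = 0.0000
Node dd (S = 54.19): V_dd = 1/1.04·[0.9500·0.0000 + 0.0500·0.0000] = 0.0000
Node u (S = 78.75): V_u = 1/1.04·[0.9500·14.4527 + 0.0500·0.0000] = 13.2020
Node d (S = 63.75): V_d = 1/1.04·[0.9500·0.0000 + 0.0500·0.0000] = 0.0000
Node 0 (S = 75): V_0 = 1/1.04·[0.9500·13.2020 + 0.0500·0.0000] = 12.0595

€12.06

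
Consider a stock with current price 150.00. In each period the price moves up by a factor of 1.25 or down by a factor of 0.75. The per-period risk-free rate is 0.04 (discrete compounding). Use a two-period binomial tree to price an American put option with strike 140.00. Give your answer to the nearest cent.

Risk-neutral probability p = (1 + 0.04 − 0.75)/(1.25 − 0.75) = 0.2900/0.5000 = 0.5800
Terminal stock prices: S_uu = 234.4, S_ud = 140.6, S_dd = 84.38
Terminal payoffs (K − S): max(-94.38, 0) = 0, max(-0.625, 0) = 0, max(55.62, 0) = 55.62
Node u (S = 187.5): continuation = 1/1.04·[0.5800·0.0000 + 0.4200·0.0000] = 0.0000; exercise value = 0.0000 ≤ continuation, so V_u = 0.0000
Node d (S = 112.5): continuation = 1/1.04·[0.5800·0.0000 + 0.4200·55.6250] = 22.4639; exercise value = 27.5000 > continuation, so V_d = 27.5000 (exercise)
Node 0 (S = 150): continuation = 1/1.04·[0.5800·0.0000 + 0.4200·27.5000] = 11.1058; exercise value = 0.0000 ≤ continuation, so V_0 = 11.1058

11.11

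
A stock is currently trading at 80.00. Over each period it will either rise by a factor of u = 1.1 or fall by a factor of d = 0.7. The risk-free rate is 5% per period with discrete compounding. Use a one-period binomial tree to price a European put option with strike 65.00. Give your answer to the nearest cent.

Risk-neutral probability p = (1 + 0.05 − 0.7)/(1.1 − 0.7) = 0.3500/0.4000 = 0.8750
Terminal stock prices: S_u = 88, S_d = 56
Terminal payoffs (K − S): max(-23, 0) = 0, max(9, 0) = 9
Node 0 (S = 80): V_0 = 1/1.05·[0.8750·0.0000 + 0.1250·9.0000] = 1.0714

1.07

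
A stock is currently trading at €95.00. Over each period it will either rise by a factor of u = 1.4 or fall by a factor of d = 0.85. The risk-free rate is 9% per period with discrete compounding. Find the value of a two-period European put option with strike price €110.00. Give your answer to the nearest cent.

€11.06

Risk-neutral probability p = (1 + 0.09 − 0.85)/(1.4 − 0.85) = 0.2400/0.5500 = 0.4364
Terminal stock prices: S_uu = 186.2, S_ud = 113, S_dd = 68.64
Terminal payoffs (K − S): max(-76.2, 0) = 0, max(-3.05, 0) = 0, max(41.36, 0) = 41.36
Node u (S = 133): V_u = 1/1.09·[0.4364·0.0000 + 0.5636·0.0000] = 0.0000
Node d (S = 80.75): V_d = 1/1.09·[0.4364·0.0000 + 0.5636·41.3625] = 21.3884
Node 0 (S = 95): V_0 = 1/1.09·[0.4364·0.0000 + 0.5636·21.3884] = 11.0599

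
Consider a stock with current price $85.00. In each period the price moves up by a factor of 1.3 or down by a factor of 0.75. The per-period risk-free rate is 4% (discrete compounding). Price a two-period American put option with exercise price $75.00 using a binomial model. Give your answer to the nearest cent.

$5.62

Risk-neutral probability p = (1 + 0.04 − 0.75)/(1.3 − 0.75) = 0.2900/0.5500 = 0.5273
Terminal stock prices: S_uu = 143.7, S_ud = 82.88, S_dd = 47.81
Terminal payoffs (K − S): max(-68.65, 0) = 0, max(-7.875, 0) = 0, max(27.19, 0) = 27.19
Node u (S = 110.5): continuation = 1/1.04·[0.5273·0.0000 + 0.4727·0.0000] = 0.0000; exercise value = 0.0000 ≤ continuation, so V_u = 0.0000
Node d (S = 63.75): continuation = 1/1.04·[0.5273·0.0000 + 0.4727·27.1875] = 12.3580; exercise value = 11.2500 ≤ continuation, so V_d = 12.3580
Node 0 (S = 85): continuation = 1/1.04·[0.5273·0.0000 + 0.4727·12.3580] = 5.6173; exercise value = 0.0000 ≤ continuation, so V_0 = 5.6173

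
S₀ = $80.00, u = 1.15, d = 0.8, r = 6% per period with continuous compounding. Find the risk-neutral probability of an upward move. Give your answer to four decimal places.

Risk-neutral probability p = (e^0.06 − 0.8)/(1.15 − 0.8) = 0.2618/0.3500 = 0.7481

p = 0.7481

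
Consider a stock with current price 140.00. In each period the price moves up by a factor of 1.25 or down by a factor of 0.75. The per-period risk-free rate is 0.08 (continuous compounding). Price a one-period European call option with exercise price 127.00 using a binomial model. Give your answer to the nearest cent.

29.54

Risk-neutral probability p = (e^0.08 − 0.75)/(1.25 − 0.75) = 0.3333/0.5000 = 0.6666
Terminal stock prices: S_u = 175, S_d = 105
Terminal payoffs (S − K): max(48, 0) = 48, max(-22, 0) = 0
Node 0 (S = 140): V_0 = e^(−0.08)·[0.6666·48.0000 + 0.3334·0.0000] = 29.5356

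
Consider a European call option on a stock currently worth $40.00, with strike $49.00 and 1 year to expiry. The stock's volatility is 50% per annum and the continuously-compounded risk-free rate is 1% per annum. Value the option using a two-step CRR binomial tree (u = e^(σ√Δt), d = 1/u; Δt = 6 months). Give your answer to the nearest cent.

$5.60

CRR parameters: u = e^(σ√Δt) = e^(0.5·√0.5) = 1.4241, d = 1/u = 0.7022
Per-period rate: rΔt = 0.01·0.5 = 0.005, so R = e^0.005 = 1.0050
Risk-neutral probability p = (e^0.005 − 0.7022)/(1.4241 − 0.7022) = 0.3028/0.7219 = 0.4195
Terminal stock prices: S_uu = 81.12, S_ud = 40, S_dd = 19.72
Terminal payoffs (S − K): max(32.12, 0) = 32.12, max(-9, 0) = 0, max(-29.28, 0) = 0
Node u (S = 56.96): V_u = e^(−0.005)·[0.4195·32.1246 + 0.5805·0.0000] = 13.4079
Node d (S = 28.09): V_d = e^(−0.005)·[0.4195·0.0000 + 0.5805·0.0000] = 0.0000
Node 0 (S = 40): V_0 = e^(−0.005)·[0.4195·13.4079 + 0.5805·0.0000] = 5.5961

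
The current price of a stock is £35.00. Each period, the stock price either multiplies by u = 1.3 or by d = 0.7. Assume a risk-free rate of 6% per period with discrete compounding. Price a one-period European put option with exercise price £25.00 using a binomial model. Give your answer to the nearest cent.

Risk-neutral probability p = (1 + 0.06 − 0.7)/(1.3 − 0.7) = 0.3600/0.6000 = 0.6000
Terminal stock prices: S_u = 45.5, S_d = 24.5
Terminal payoffs (K − S): max(-20.5, 0) = 0, max(0.5, 0) = 0.5
Node 0 (S = 35): V_0 = 1/1.06·[0.6000·0.0000 + 0.4000·0.5000] = 0.1887

£0.19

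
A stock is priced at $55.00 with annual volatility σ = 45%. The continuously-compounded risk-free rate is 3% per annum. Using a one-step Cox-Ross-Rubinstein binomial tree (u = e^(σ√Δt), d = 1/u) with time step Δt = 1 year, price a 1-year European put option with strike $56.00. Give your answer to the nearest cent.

CRR parameters: u = e^(σ√Δt) = e^(0.45·√1) = 1.5683, d = 1/u = 0.6376
Per-period rate: rΔt = 0.03·1 = 0.03, so R = e^0.03 = 1.0305
Risk-neutral probability p = (e^0.03 − 0.6376)/(1.5683 − 0.6376) = 0.3928/0.9307 = 0.4221
Terminal stock prices: S_u = 86.26, S_d = 35.07
Terminal payoffs (K − S): max(-30.26, 0) = 0, max(20.93, 0) = 20.93
Node 0 (S = 55): V_0 = e^(−0.03)·[0.4221·0.0000 + 0.5779·20.9305] = 11.7386

$11.74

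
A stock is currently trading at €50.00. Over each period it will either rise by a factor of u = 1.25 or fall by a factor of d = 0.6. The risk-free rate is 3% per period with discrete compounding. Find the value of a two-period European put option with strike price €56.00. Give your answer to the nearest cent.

Risk-neutral probability p = (1 + 0.03 − 0.6)/(1.25 − 0.6) = 0.4300/0.6500 = 0.6615
Terminal stock prices: S_uu = 78.12, S_ud = 37.5, S_dd = 18
Terminal payoffs (K − S): max(-22.12, 0) = 0, max(18.5, 0) = 18.5, max(38, 0) = 38
Node u (S = 62.5): V_u = 1/1.03·[0.6615·0.0000 + 0.3385·18.5000] = 6.0792
Node d (S = 30): V_d = 1/1.03·[0.6615·18.5000 + 0.3385·38.0000] = 24.3689
Node 0 (S = 50): V_0 = 1/1.03·[0.6615·6.0792 + 0.3385·24.3689] = 11.9122

€11.91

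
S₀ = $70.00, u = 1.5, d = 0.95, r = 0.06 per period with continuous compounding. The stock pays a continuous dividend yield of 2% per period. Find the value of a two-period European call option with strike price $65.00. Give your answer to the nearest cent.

$10.73

Per-period risk-free factor R = e^0.06 = 1.0618; dividend-adjusted growth = e^(0.06−0.02) = 1.0408.
Risk-neutral probability p = (1.0408 − 0.95)/(1.5 − 0.95) = 0.0908/0.5500 = 0.1651
Terminal stock prices: S_uu = 157.5, S_ud = 99.75, S_dd = 63.17
Terminal payoffs (S − K): max(92.5, 0) = 92.5, max(34.75, 0) = 34.75, max(-1.825, 0) = 0
Node u (S = 105): V_u = e^(−0.06)·[0.1651·92.5000 + 0.8349·34.7500] = 41.7062
Node d (S = 66.5): V_d = e^(−0.06)·[0.1651·34.7500 + 0.8349·0.0000] = 5.4035
Node 0 (S = 70): V_0 = e^(−0.06)·[0.1651·41.7062 + 0.8349·5.4035] = 10.7337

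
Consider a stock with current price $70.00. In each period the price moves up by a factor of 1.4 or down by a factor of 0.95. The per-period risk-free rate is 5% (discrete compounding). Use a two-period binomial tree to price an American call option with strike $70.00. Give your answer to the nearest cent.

Risk-neutral probability p = (1 + 0.05 − 0.95)/(1.4 − 0.95) = 0.1000/0.4500 = 0.2222
Terminal stock prices: S_uu = 137.2, S_ud = 93.1, S_dd = 63.17
Terminal payoffs (S − K): max(67.2, 0) = 67.2, max(23.1, 0) = 23.1, max(-6.825, 0) = 0
Node u (S = 98): continuation = 1/1.05·[0.2222·67.2000 + 0.7778·23.1000] = 31.3333; exercise value = 28.0000 ≤ continuation, so V_u = 31.3333
Node d (S = 66.5): continuation = 1/1.05·[0.2222·23.1000 + 0.7778·0.0000] = 4.8889; exercise value = 0.0000 ≤ continuation, so V_d = 4.8889
Node 0 (S = 70): continuation = 1/1.05·[0.2222·31.3333 + 0.7778·4.8889] = 10.2528; exercise value = 0.0000 ≤ continuation, so V_0 = 10.2528

$10.25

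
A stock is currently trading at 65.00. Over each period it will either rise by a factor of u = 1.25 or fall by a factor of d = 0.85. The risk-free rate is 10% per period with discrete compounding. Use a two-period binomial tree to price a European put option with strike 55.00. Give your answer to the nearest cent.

0.93

Risk-neutral probability p = (1 + 0.1 − 0.85)/(1.25 − 0.85) = 0.2500/0.4000 = 0.6250
Terminal stock prices: S_uu = 101.6, S_ud = 69.06, S_dd = 46.96
Terminal payoffs (K − S): max(-46.56, 0) = 0, max(-14.06, 0) = 0, max(8.038, 0) = 8.038
Node u (S = 81.25): V_u = 1/1.1·[0.6250·0.0000 + 0.3750·0.0000] = 0.0000
Node d (S = 55.25): V_d = 1/1.1·[0.6250·0.0000 + 0.3750·8.0375] = 2.7401
Node 0 (S = 65): V_0 = 1/1.1·[0.6250·0.0000 + 0.3750·2.7401] = 0.9341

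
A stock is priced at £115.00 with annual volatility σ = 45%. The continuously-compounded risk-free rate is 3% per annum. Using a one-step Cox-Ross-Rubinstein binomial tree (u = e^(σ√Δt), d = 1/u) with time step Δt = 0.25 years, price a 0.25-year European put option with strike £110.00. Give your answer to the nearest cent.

CRR parameters: u = e^(σ√Δt) = e^(0.45·√0.25) = 1.2523, d = 1/u = 0.7985
Per-period rate: rΔt = 0.03·0.25 = 0.0075, so R = e^0.0075 = 1.0075
Risk-neutral probability p = (e^0.0075 − 0.7985)/(1.2523 − 0.7985) = 0.2090/0.4538 = 0.4606
Terminal stock prices: S_u = 144, S_d = 91.83
Terminal payoffs (K − S): max(-34.02, 0) = 0, max(18.17, 0) = 18.17
Node 0 (S = 115): V_0 = e^(−0.0075)·[0.4606·0.0000 + 0.5394·18.1706] = 9.7285

£9.73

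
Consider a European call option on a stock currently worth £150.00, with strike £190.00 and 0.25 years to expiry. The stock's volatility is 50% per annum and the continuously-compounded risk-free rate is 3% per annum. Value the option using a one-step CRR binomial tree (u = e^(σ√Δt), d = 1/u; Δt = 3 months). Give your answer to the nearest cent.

£1.17

CRR parameters: u = e^(σ√Δt) = e^(0.5·√0.25) = 1.2840, d = 1/u = 0.7788
Per-period rate: rΔt = 0.03·0.25 = 0.0075, so R = e^0.0075 = 1.0075
Risk-neutral probability p = (e^0.0075 − 0.7788)/(1.2840 − 0.7788) = 0.2287/0.5052 = 0.4527
Terminal stock prices: S_u = 192.6, S_d = 116.8
Terminal payoffs (S − K): max(2.604, 0) = 2.604, max(-73.18, 0) = 0
Node 0 (S = 150): V_0 = e^(−0.0075)·[0.4527·2.6038 + 0.5473·0.0000] = 1.1700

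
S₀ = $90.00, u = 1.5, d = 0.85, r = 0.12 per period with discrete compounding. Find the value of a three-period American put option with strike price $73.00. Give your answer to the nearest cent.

Risk-neutral probability p = (1 + 0.12 − 0.85)/(1.5 − 0.85) = 0.2700/0.6500 = 0.4154
Terminal stock prices: S_uuu = 303.8, S_uud = 172.1, S_udd = 97.54, S_ddd = 55.27
Terminal payoffs (K − S): max(-230.8, 0) = 0, max(-99.12, 0) = 0, max(-24.54, 0) = 0, max(17.73, 0) = 17.73
Node uu (S = 202.5): continuation = 1/1.12·[0.4154·0.0000 + 0.5846·0.0000] = 0.0000; exercise value = 0.0000 ≤ continuation, so V_uu = 0.0000
Node ud (S = 114.8): continuation = 1/1.12·[0.4154·0.0000 + 0.5846·0.0000] = 0.0000; exercise value = 0.0000 ≤ continuation, so V_ud = 0.0000
Node dd (S = 65.02): continuation = 1/1.12·[0.4154·0.0000 + 0.5846·17.7288] = 9.2540; exercise value = 7.9750 ≤ continuation, so V_dd = 9.2540
Node u (S = 135): continuation = 1/1.12·[0.4154·0.0000 + 0.5846·0.0000] = 0.0000; exercise value = 0.0000 ≤ continuation, so V_u = 0.0000
Node d (S = 76.5): continuation = 1/1.12·[0.4154·0.0000 + 0.5846·9.2540] = 4.8304; exercise value = 0.0000 ≤ continuation, so V_d = 4.8304
Node 0 (S = 90): continuation = 1/1.12·[0.4154·0.0000 + 0.5846·4.8304] = 2.5214; exercise value = 0.0000 ≤ continuation, so V_0 = 2.5214

$2.52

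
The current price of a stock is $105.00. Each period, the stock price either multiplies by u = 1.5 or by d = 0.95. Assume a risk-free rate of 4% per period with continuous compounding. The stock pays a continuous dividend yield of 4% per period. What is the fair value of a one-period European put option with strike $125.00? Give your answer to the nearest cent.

Per-period risk-free factor R = e^0.04 = 1.0408; dividend-adjusted growth = e^(0.04−0.04) = 1.0000.
Risk-neutral probability p = (1.0000 − 0.95)/(1.5 − 0.95) = 0.0500/0.5500 = 0.0909
Terminal stock prices: S_u = 157.5, S_d = 99.75
Terminal payoffs (K − S): max(-32.5, 0) = 0, max(25.25, 0) = 25.25
Node 0 (S = 105): V_0 = e^(−0.04)·[0.0909·0.0000 + 0.9091·25.2500] = 22.0545

$22.05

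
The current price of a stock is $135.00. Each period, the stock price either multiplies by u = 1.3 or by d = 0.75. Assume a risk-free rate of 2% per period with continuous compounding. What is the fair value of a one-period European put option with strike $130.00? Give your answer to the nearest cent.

$14.34

Risk-neutral probability p = (e^0.02 − 0.75)/(1.3 − 0.75) = 0.2702/0.5500 = 0.4913
Terminal stock prices: S_u = 175.5, S_d = 101.2
Terminal payoffs (K − S): max(-45.5, 0) = 0, max(28.75, 0) = 28.75
Node 0 (S = 135): V_0 = e^(−0.02)·[0.4913·0.0000 + 0.5087·28.7500] = 14.3362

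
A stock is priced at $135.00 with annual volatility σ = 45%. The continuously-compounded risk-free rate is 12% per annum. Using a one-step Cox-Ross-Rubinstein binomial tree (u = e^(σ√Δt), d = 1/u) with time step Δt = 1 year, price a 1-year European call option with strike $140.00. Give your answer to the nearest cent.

CRR parameters: u = e^(σ√Δt) = e^(0.45·√1) = 1.5683, d = 1/u = 0.6376
Per-period rate: rΔt = 0.12·1 = 0.12, so R = e^0.12 = 1.1275
Risk-neutral probability p = (e^0.12 − 0.6376)/(1.5683 − 0.6376) = 0.4899/0.9307 = 0.5264
Terminal stock prices: S_u = 211.7, S_d = 86.08
Terminal payoffs (S − K): max(71.72, 0) = 71.72, max(-53.92, 0) = 0
Node 0 (S = 135): V_0 = e^(−0.12)·[0.5264·71.7221 + 0.4736·0.0000] = 33.4823

$33.48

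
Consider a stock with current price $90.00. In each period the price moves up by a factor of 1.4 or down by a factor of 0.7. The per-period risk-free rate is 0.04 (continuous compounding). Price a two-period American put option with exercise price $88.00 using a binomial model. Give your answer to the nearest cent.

$12.33

Risk-neutral probability p = (e^0.04 − 0.7)/(1.4 − 0.7) = 0.3408/0.7000 = 0.4869
Terminal stock prices: S_uu = 176.4, S_ud = 88.2, S_dd = 44.1
Terminal payoffs (K − S): max(-88.4, 0) = 0, max(-0.2, 0) = 0, max(43.9, 0) = 43.9
Node u (S = 126): continuation = e^(−0.04)·[0.4869·0.0000 + 0.5131·0.0000] = 0.0000; exercise value = 0.0000 ≤ continuation, so V_u = 0.0000
Node d (S = 63): continuation = e^(−0.04)·[0.4869·0.0000 + 0.5131·43.9000] = 21.6430; exercise value = 25.0000 > continuation, so V_d = 25.0000 (exercise)
Node 0 (S = 90): continuation = e^(−0.04)·[0.4869·0.0000 + 0.5131·25.0000] = 12.3252; exercise value = 0.0000 ≤ continuation, so V_0 = 12.3252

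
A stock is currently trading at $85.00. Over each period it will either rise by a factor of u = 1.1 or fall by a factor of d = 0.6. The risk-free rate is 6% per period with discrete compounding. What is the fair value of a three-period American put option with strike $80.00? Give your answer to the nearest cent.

$4.79

Risk-neutral probability p = (1 + 0.06 − 0.6)/(1.1 − 0.6) = 0.4600/0.5000 = 0.9200
Terminal stock prices: S_uuu = 113.1, S_uud = 61.71, S_udd = 33.66, S_ddd = 18.36
Terminal payoffs (K − S): max(-33.14, 0) = 0, max(18.29, 0) = 18.29, max(46.34, 0) = 46.34, max(61.64, 0) = 61.64
Node uu (S = 102.9): continuation = 1/1.06·[0.9200·0.0000 + 0.0800·18.2900] = 1.3804; exercise value = 0.0000 ≤ continuation, so V_uu = 1.3804
Node ud (S = 56.1): continuation = 1/1.06·[0.9200·18.2900 + 0.0800·46.3400] = 19.3717; exercise value = 23.9000 > continuation, so V_ud = 23.9000 (exercise)
Node dd (S = 30.6): continuation = 1/1.06·[0.9200·46.3400 + 0.0800·61.6400] = 44.8717; exercise value = 49.4000 > continuation, so V_dd = 49.4000 (exercise)
Node u (S = 93.5): continuation = 1/1.06·[0.9200·1.3804 + 0.0800·23.9000] = 3.0018; exercise value = 0.0000 ≤ continuation, so V_u = 3.0018
Node d (S = 51): continuation = 1/1.06·[0.9200·23.9000 + 0.0800·49.4000] = 24.4717; exercise value = 29.0000 > continuation, so V_d = 29.0000 (exercise)
Node 0 (S = 85): continuation = 1/1.06·[0.9200·3.0018 + 0.0800·29.0000] = 4.7940; exercise value = 0.0000 ≤ continuation, so V_0 = 4.7940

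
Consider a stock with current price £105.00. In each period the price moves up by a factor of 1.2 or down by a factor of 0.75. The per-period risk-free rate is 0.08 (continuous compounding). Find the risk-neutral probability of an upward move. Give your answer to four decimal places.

p = 0.7406

Risk-neutral probability p = (e^0.08 − 0.75)/(1.2 − 0.75) = 0.3333/0.4500 = 0.7406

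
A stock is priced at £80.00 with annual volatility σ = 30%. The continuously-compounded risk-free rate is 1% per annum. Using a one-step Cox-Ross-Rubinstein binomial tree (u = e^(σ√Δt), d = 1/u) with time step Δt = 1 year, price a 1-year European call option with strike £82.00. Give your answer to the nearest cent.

£11.37

CRR parameters: u = e^(σ√Δt) = e^(0.3·√1) = 1.3499, d = 1/u = 0.7408
Per-period rate: rΔt = 0.01·1 = 0.01, so R = e^0.01 = 1.0101
Risk-neutral probability p = (e^0.01 − 0.7408)/(1.3499 − 0.7408) = 0.2692/0.6090 = 0.4421
Terminal stock prices: S_u = 108, S_d = 59.27
Terminal payoffs (S − K): max(25.99, 0) = 25.99, max(-22.73, 0) = 0
Node 0 (S = 80): V_0 = e^(−0.01)·[0.4421·25.9887 + 0.5579·0.0000] = 11.3742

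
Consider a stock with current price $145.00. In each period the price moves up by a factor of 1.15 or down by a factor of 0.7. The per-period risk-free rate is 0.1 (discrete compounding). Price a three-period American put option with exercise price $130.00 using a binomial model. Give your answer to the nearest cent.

Risk-neutral probability p = (1 + 0.1 − 0.7)/(1.15 − 0.7) = 0.4000/0.4500 = 0.8889
Terminal stock prices: S_uuu = 220.5, S_uud = 134.2, S_udd = 81.71, S_ddd = 49.73
Terminal payoffs (K − S): max(-90.53, 0) = 0, max(-4.234, 0) = 0, max(48.29, 0) = 48.29, max(80.27, 0) = 80.27
Node uu (S = 191.8): continuation = 1/1.1·[0.8889·0.0000 + 0.1111·0.0000] = 0.0000; exercise value = 0.0000 ≤ continuation, so V_uu = 0.0000
Node ud (S = 116.7): continuation = 1/1.1·[0.8889·0.0000 + 0.1111·48.2925] = 4.8780; exercise value = 13.2750 > continuation, so V_ud = 13.2750 (exercise)
Node dd (S = 71.05): continuation = 1/1.1·[0.8889·48.2925 + 0.1111·80.2650] = 47.1318; exercise value = 58.9500 > continuation, so V_dd = 58.9500 (exercise)
Node u (S = 166.8): continuation = 1/1.1·[0.8889·0.0000 + 0.1111·13.2750] = 1.3409; exercise value = 0.0000 ≤ continuation, so V_u = 1.3409
Node d (S = 101.5): continuation = 1/1.1·[0.8889·13.2750 + 0.1111·58.9500] = 16.6818; exercise value = 28.5000 > continuation, so V_d = 28.5000 (exercise)
Node 0 (S = 145): continuation = 1/1.1·[0.8889·1.3409 + 0.1111·28.5000] = 3.9624; exercise value = 0.0000 ≤ continuation, so V_0 = 3.9624

$3.96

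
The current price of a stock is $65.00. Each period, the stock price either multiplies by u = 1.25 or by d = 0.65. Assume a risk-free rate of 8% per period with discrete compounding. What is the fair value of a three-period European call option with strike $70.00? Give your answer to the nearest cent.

Risk-neutral probability p = (1 + 0.08 − 0.65)/(1.25 − 0.65) = 0.4300/0.6000 = 0.7167
Terminal stock prices: S_uuu = 127, S_uud = 66.02, S_udd = 34.33, S_ddd = 17.85
Terminal payoffs (S − K): max(56.95, 0) = 56.95, max(-3.984, 0) = 0, max(-35.67, 0) = 0, max(-52.15, 0) = 0
Node uu (S = 101.6): V_uu = 1/1.08·[0.7167·56.9531 + 0.2833·0.0000] = 37.7930
Node ud (S = 52.81): V_ud = 1/1.08·[0.7167·0.0000 + 0.2833·0.0000] = 0.0000
Node dd (S = 27.46): V_dd = 1/1.08·[0.7167·0.0000 + 0.2833·0.0000] = 0.0000
Node u (S = 81.25): V_u = 1/1.08·[0.7167·37.7930 + 0.2833·0.0000] = 25.0787
Node d (S = 42.25): V_d = 1/1.08·[0.7167·0.0000 + 0.2833·0.0000] = 0.0000
Node 0 (S = 65): V_0 = 1/1.08·[0.7167·25.0787 + 0.2833·0.0000] = 16.6417

$16.64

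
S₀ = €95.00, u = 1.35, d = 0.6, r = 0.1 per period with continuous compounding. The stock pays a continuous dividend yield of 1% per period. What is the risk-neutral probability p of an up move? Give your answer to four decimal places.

Per-period risk-free factor R = e^0.1 = 1.1052; dividend-adjusted growth = e^(0.1−0.01) = 1.0942.
Risk-neutral probability p = (1.0942 − 0.6)/(1.35 − 0.6) = 0.4942/0.7500 = 0.6589

p = 0.6589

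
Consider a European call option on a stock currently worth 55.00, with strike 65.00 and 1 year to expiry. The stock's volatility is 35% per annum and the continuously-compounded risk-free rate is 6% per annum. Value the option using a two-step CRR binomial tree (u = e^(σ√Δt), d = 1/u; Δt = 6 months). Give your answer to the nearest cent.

5.92

CRR parameters: u = e^(σ√Δt) = e^(0.35·√0.5) = 1.2808, d = 1/u = 0.7808
Per-period rate: rΔt = 0.06·0.5 = 0.03, so R = e^0.03 = 1.0305
Risk-neutral probability p = (e^0.03 − 0.7808)/(1.2808 − 0.7808) = 0.2497/0.5000 = 0.4993
Terminal stock prices: S_uu = 90.23, S_ud = 55, S_dd = 33.53
Terminal payoffs (S − K): max(25.23, 0) = 25.23, max(-10, 0) = 0, max(-31.47, 0) = 0
Node u (S = 70.44): V_u = e^(−0.03)·[0.4993·25.2251 + 0.5007·0.0000] = 12.2238
Node d (S = 42.94): V_d = e^(−0.03)·[0.4993·0.0000 + 0.5007·0.0000] = 0.0000
Node 0 (S = 55): V_0 = e^(−0.03)·[0.4993·12.2238 + 0.5007·0.0000] = 5.9235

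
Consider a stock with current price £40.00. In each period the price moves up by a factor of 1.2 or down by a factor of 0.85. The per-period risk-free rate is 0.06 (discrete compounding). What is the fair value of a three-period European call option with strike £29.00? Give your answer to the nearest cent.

Risk-neutral probability p = (1 + 0.06 − 0.85)/(1.2 − 0.85) = 0.2100/0.3500 = 0.6000
Terminal stock prices: S_uuu = 69.12, S_uud = 48.96, S_udd = 34.68, S_ddd = 24.56
Terminal payoffs (S − K): max(40.12, 0) = 40.12, max(19.96, 0) = 19.96, max(5.68, 0) = 5.68, max(-4.435, 0) = 0
Node uu (S = 57.6): V_uu = 1/1.06·[0.6000·40.1200 + 0.4000·19.9600] = 30.2415
Node ud (S = 40.8): V_ud = 1/1.06·[0.6000·19.9600 + 0.4000·5.6800] = 13.4415
Node dd (S = 28.9): V_dd = 1/1.06·[0.6000·5.6800 + 0.4000·0.0000] = 3.2151
Node u (S = 48): V_u = 1/1.06·[0.6000·30.2415 + 0.4000·13.4415] = 22.1901
Node d (S = 34): V_d = 1/1.06·[0.6000·13.4415 + 0.4000·3.2151] = 8.8216
Node 0 (S = 40): V_0 = 1/1.06·[0.6000·22.1901 + 0.4000·8.8216] = 15.8894

£15.89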